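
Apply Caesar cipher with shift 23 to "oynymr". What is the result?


Caesar cipher: shift "oynymr" by 23
  'o' (pos 14) + 23 = pos 11 = 'l'
  'y' (pos 24) + 23 = pos 21 = 'v'
  'n' (pos 13) + 23 = pos 10 = 'k'
  'y' (pos 24) + 23 = pos 21 = 'v'
  'm' (pos 12) + 23 = pos 9 = 'j'
  'r' (pos 17) + 23 = pos 14 = 'o'
Result: lvkvjo

lvkvjo


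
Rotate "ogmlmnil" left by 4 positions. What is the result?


Input: "ogmlmnil", rotate left by 4
First 4 characters: "ogml"
Remaining characters: "mnil"
Concatenate remaining + first: "mnil" + "ogml" = "mnilogml"

mnilogml


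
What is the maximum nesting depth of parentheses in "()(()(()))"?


Input: "()(()(()))"
Tracking depth:
  Position 0 '(': depth becomes 1
  Position 1 ')': depth becomes 0
  Position 2 '(': depth becomes 1
  Position 3 '(': depth becomes 2
  Position 4 ')': depth becomes 1
  Position 5 '(': depth becomes 2
  Position 6 '(': depth becomes 3
  Position 7 ')': depth becomes 2
  Position 8 ')': depth becomes 1
  Position 9 ')': depth becomes 0
Maximum depth reached: 3

3


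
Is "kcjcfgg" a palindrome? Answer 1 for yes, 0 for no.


Input: kcjcfgg
Reversed: ggfcjck
  Compare pos 0 ('k') with pos 6 ('g'): MISMATCH
  Compare pos 1 ('c') with pos 5 ('g'): MISMATCH
  Compare pos 2 ('j') with pos 4 ('f'): MISMATCH
Result: not a palindrome

0


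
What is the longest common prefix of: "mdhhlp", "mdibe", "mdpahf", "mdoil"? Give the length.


Words: mdhhlp, mdibe, mdpahf, mdoil
  Position 0: all 'm' => match
  Position 1: all 'd' => match
  Position 2: ('h', 'i', 'p', 'o') => mismatch, stop
LCP = "md" (length 2)

2


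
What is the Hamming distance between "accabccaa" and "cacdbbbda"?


Comparing "accabccaa" and "cacdbbbda" position by position:
  Position 0: 'a' vs 'c' => differ
  Position 1: 'c' vs 'a' => differ
  Position 2: 'c' vs 'c' => same
  Position 3: 'a' vs 'd' => differ
  Position 4: 'b' vs 'b' => same
  Position 5: 'c' vs 'b' => differ
  Position 6: 'c' vs 'b' => differ
  Position 7: 'a' vs 'd' => differ
  Position 8: 'a' vs 'a' => same
Total differences (Hamming distance): 6

6


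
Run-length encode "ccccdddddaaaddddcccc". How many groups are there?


Input: ccccdddddaaaddddcccc
Scanning for consecutive runs:
  Group 1: 'c' x 4 (positions 0-3)
  Group 2: 'd' x 5 (positions 4-8)
  Group 3: 'a' x 3 (positions 9-11)
  Group 4: 'd' x 4 (positions 12-15)
  Group 5: 'c' x 4 (positions 16-19)
Total groups: 5

5


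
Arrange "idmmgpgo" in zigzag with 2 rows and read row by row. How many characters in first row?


Zigzag "idmmgpgo" into 2 rows:
Placing characters:
  'i' => row 0
  'd' => row 1
  'm' => row 0
  'm' => row 1
  'g' => row 0
  'p' => row 1
  'g' => row 0
  'o' => row 1
Rows:
  Row 0: "imgg"
  Row 1: "dmpo"
First row length: 4

4


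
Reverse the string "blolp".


Input: blolp
Reading characters right to left:
  Position 4: 'p'
  Position 3: 'l'
  Position 2: 'o'
  Position 1: 'l'
  Position 0: 'b'
Reversed: plolb

plolb


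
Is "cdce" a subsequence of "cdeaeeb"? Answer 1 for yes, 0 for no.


Check if "cdce" is a subsequence of "cdeaeeb"
Greedy scan:
  Position 0 ('c'): matches sub[0] = 'c'
  Position 1 ('d'): matches sub[1] = 'd'
  Position 2 ('e'): no match needed
  Position 3 ('a'): no match needed
  Position 4 ('e'): no match needed
  Position 5 ('e'): no match needed
  Position 6 ('b'): no match needed
Only matched 2/4 characters => not a subsequence

0


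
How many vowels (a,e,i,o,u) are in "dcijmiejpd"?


Input: dcijmiejpd
Checking each character:
  'd' at position 0: consonant
  'c' at position 1: consonant
  'i' at position 2: vowel (running total: 1)
  'j' at position 3: consonant
  'm' at position 4: consonant
  'i' at position 5: vowel (running total: 2)
  'e' at position 6: vowel (running total: 3)
  'j' at position 7: consonant
  'p' at position 8: consonant
  'd' at position 9: consonant
Total vowels: 3

3


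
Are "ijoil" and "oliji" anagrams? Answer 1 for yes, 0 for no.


Strings: "ijoil", "oliji"
Sorted first:  iijlo
Sorted second: iijlo
Sorted forms match => anagrams

1


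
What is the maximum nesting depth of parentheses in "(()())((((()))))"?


Input: "(()())((((()))))"
Tracking depth:
  Position 0 '(': depth becomes 1
  Position 1 '(': depth becomes 2
  Position 2 ')': depth becomes 1
  Position 3 '(': depth becomes 2
  Position 4 ')': depth becomes 1
  Position 5 ')': depth becomes 0
  Position 6 '(': depth becomes 1
  Position 7 '(': depth becomes 2
  Position 8 '(': depth becomes 3
  Position 9 '(': depth becomes 4
  Position 10 '(': depth becomes 5
  Position 11 ')': depth becomes 4
  Position 12 ')': depth becomes 3
  Position 13 ')': depth becomes 2
  Position 14 ')': depth becomes 1
  Position 15 ')': depth becomes 0
Maximum depth reached: 5

5


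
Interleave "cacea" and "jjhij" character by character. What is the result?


Interleaving "cacea" and "jjhij":
  Position 0: 'c' from first, 'j' from second => "cj"
  Position 1: 'a' from first, 'j' from second => "aj"
  Position 2: 'c' from first, 'h' from second => "ch"
  Position 3: 'e' from first, 'i' from second => "ei"
  Position 4: 'a' from first, 'j' from second => "aj"
Result: cjajcheiaj

cjajcheiaj


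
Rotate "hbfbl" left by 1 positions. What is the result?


Input: "hbfbl", rotate left by 1
First 1 characters: "h"
Remaining characters: "bfbl"
Concatenate remaining + first: "bfbl" + "h" = "bfblh"

bfblh


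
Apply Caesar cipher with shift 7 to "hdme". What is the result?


Caesar cipher: shift "hdme" by 7
  'h' (pos 7) + 7 = pos 14 = 'o'
  'd' (pos 3) + 7 = pos 10 = 'k'
  'm' (pos 12) + 7 = pos 19 = 't'
  'e' (pos 4) + 7 = pos 11 = 'l'
Result: oktl

oktl


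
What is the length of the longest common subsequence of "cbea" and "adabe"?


LCS of "cbea" and "adabe"
DP table:
           a    d    a    b    e
      0    0    0    0    0    0
  c   0    0    0    0    0    0
  b   0    0    0    0    1    1
  e   0    0    0    0    1    2
  a   0    1    1    1    1    2
LCS length = dp[4][5] = 2

2


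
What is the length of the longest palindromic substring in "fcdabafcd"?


Input: "fcdabafcd"
Checking substrings for palindromes:
  [3:6] "aba" (len 3) => palindrome
Longest palindromic substring: "aba" with length 3

3


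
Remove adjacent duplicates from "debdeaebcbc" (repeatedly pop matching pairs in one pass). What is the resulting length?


Input: debdeaebcbc
Stack-based adjacent duplicate removal:
  Read 'd': push. Stack: d
  Read 'e': push. Stack: de
  Read 'b': push. Stack: deb
  Read 'd': push. Stack: debd
  Read 'e': push. Stack: debde
  Read 'a': push. Stack: debdea
  Read 'e': push. Stack: debdeae
  Read 'b': push. Stack: debdeaeb
  Read 'c': push. Stack: debdeaebc
  Read 'b': push. Stack: debdeaebcb
  Read 'c': push. Stack: debdeaebcbc
Final stack: "debdeaebcbc" (length 11)

11


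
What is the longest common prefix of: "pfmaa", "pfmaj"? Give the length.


Words: pfmaa, pfmaj
  Position 0: all 'p' => match
  Position 1: all 'f' => match
  Position 2: all 'm' => match
  Position 3: all 'a' => match
  Position 4: ('a', 'j') => mismatch, stop
LCP = "pfma" (length 4)

4


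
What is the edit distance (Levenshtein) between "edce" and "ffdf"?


Computing edit distance: "edce" -> "ffdf"
DP table:
           f    f    d    f
      0    1    2    3    4
  e   1    1    2    3    4
  d   2    2    2    2    3
  c   3    3    3    3    3
  e   4    4    4    4    4
Edit distance = dp[4][4] = 4

4


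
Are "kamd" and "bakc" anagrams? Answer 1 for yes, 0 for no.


Strings: "kamd", "bakc"
Sorted first:  adkm
Sorted second: abck
Differ at position 1: 'd' vs 'b' => not anagrams

0


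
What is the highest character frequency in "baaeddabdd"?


Input: baaeddabdd
Character counts:
  'a': 3
  'b': 2
  'd': 4
  'e': 1
Maximum frequency: 4

4


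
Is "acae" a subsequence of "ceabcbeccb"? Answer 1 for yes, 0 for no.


Check if "acae" is a subsequence of "ceabcbeccb"
Greedy scan:
  Position 0 ('c'): no match needed
  Position 1 ('e'): no match needed
  Position 2 ('a'): matches sub[0] = 'a'
  Position 3 ('b'): no match needed
  Position 4 ('c'): matches sub[1] = 'c'
  Position 5 ('b'): no match needed
  Position 6 ('e'): no match needed
  Position 7 ('c'): no match needed
  Position 8 ('c'): no match needed
  Position 9 ('b'): no match needed
Only matched 2/4 characters => not a subsequence

0


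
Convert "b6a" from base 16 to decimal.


Input: "b6a" in base 16
Positional expansion:
  Digit 'b' (value 11) x 16^2 = 2816
  Digit '6' (value 6) x 16^1 = 96
  Digit 'a' (value 10) x 16^0 = 10
Sum = 2922

2922


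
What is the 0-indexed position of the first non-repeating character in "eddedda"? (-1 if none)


Input: eddedda
Character frequencies:
  'a': 1
  'd': 4
  'e': 2
Scanning left to right for freq == 1:
  Position 0 ('e'): freq=2, skip
  Position 1 ('d'): freq=4, skip
  Position 2 ('d'): freq=4, skip
  Position 3 ('e'): freq=2, skip
  Position 4 ('d'): freq=4, skip
  Position 5 ('d'): freq=4, skip
  Position 6 ('a'): unique! => answer = 6

6


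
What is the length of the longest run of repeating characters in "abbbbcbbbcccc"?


Input: "abbbbcbbbcccc"
Scanning for longest run:
  Position 1 ('b'): new char, reset run to 1
  Position 2 ('b'): continues run of 'b', length=2
  Position 3 ('b'): continues run of 'b', length=3
  Position 4 ('b'): continues run of 'b', length=4
  Position 5 ('c'): new char, reset run to 1
  Position 6 ('b'): new char, reset run to 1
  Position 7 ('b'): continues run of 'b', length=2
  Position 8 ('b'): continues run of 'b', length=3
  Position 9 ('c'): new char, reset run to 1
  Position 10 ('c'): continues run of 'c', length=2
  Position 11 ('c'): continues run of 'c', length=3
  Position 12 ('c'): continues run of 'c', length=4
Longest run: 'b' with length 4

4


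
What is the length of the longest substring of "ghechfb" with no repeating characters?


Input: "ghechfb"
Sliding window (track last position of each char):
  Position 0 ('g'): window [0,0] length 1 -- new best
  Position 1 ('h'): window [0,1] length 2 -- new best
  Position 2 ('e'): window [0,2] length 3 -- new best
  Position 3 ('c'): window [0,3] length 4 -- new best
  Position 4 ('h'): repeat (last at 1), move window start to 2
  Position 4 ('h'): window [2,4] length 3
  Position 5 ('f'): window [2,5] length 4
  Position 6 ('b'): window [2,6] length 5 -- new best
Longest substring with no repeats: "echfb" with length 5

5


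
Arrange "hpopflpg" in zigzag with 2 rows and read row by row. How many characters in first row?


Zigzag "hpopflpg" into 2 rows:
Placing characters:
  'h' => row 0
  'p' => row 1
  'o' => row 0
  'p' => row 1
  'f' => row 0
  'l' => row 1
  'p' => row 0
  'g' => row 1
Rows:
  Row 0: "hofp"
  Row 1: "pplg"
First row length: 4

4


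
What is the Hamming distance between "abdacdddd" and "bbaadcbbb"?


Comparing "abdacdddd" and "bbaadcbbb" position by position:
  Position 0: 'a' vs 'b' => differ
  Position 1: 'b' vs 'b' => same
  Position 2: 'd' vs 'a' => differ
  Position 3: 'a' vs 'a' => same
  Position 4: 'c' vs 'd' => differ
  Position 5: 'd' vs 'c' => differ
  Position 6: 'd' vs 'b' => differ
  Position 7: 'd' vs 'b' => differ
  Position 8: 'd' vs 'b' => differ
Total differences (Hamming distance): 7

7


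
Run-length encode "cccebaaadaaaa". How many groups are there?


Input: cccebaaadaaaa
Scanning for consecutive runs:
  Group 1: 'c' x 3 (positions 0-2)
  Group 2: 'e' x 1 (positions 3-3)
  Group 3: 'b' x 1 (positions 4-4)
  Group 4: 'a' x 3 (positions 5-7)
  Group 5: 'd' x 1 (positions 8-8)
  Group 6: 'a' x 4 (positions 9-12)
Total groups: 6

6


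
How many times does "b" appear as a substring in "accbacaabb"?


Searching for "b" in "accbacaabb"
Scanning each position:
  Position 0: "a" => no
  Position 1: "c" => no
  Position 2: "c" => no
  Position 3: "b" => MATCH
  Position 4: "a" => no
  Position 5: "c" => no
  Position 6: "a" => no
  Position 7: "a" => no
  Position 8: "b" => MATCH
  Position 9: "b" => MATCH
Total occurrences: 3

3


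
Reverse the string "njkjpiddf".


Input: njkjpiddf
Reading characters right to left:
  Position 8: 'f'
  Position 7: 'd'
  Position 6: 'd'
  Position 5: 'i'
  Position 4: 'p'
  Position 3: 'j'
  Position 2: 'k'
  Position 1: 'j'
  Position 0: 'n'
Reversed: fddipjkjn

fddipjkjn


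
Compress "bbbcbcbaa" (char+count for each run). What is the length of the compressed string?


Input: bbbcbcbaa
Runs:
  'b' x 3 => "b3"
  'c' x 1 => "c1"
  'b' x 1 => "b1"
  'c' x 1 => "c1"
  'b' x 1 => "b1"
  'a' x 2 => "a2"
Compressed: "b3c1b1c1b1a2"
Compressed length: 12

12


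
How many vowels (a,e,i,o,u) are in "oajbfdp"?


Input: oajbfdp
Checking each character:
  'o' at position 0: vowel (running total: 1)
  'a' at position 1: vowel (running total: 2)
  'j' at position 2: consonant
  'b' at position 3: consonant
  'f' at position 4: consonant
  'd' at position 5: consonant
  'p' at position 6: consonant
Total vowels: 2

2


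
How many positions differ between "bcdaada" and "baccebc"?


Comparing "bcdaada" and "baccebc" position by position:
  Position 0: 'b' vs 'b' => same
  Position 1: 'c' vs 'a' => DIFFER
  Position 2: 'd' vs 'c' => DIFFER
  Position 3: 'a' vs 'c' => DIFFER
  Position 4: 'a' vs 'e' => DIFFER
  Position 5: 'd' vs 'b' => DIFFER
  Position 6: 'a' vs 'c' => DIFFER
Positions that differ: 6

6


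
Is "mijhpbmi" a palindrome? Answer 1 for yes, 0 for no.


Input: mijhpbmi
Reversed: imbphjim
  Compare pos 0 ('m') with pos 7 ('i'): MISMATCH
  Compare pos 1 ('i') with pos 6 ('m'): MISMATCH
  Compare pos 2 ('j') with pos 5 ('b'): MISMATCH
  Compare pos 3 ('h') with pos 4 ('p'): MISMATCH
Result: not a palindrome

0


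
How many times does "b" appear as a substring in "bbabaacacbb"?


Searching for "b" in "bbabaacacbb"
Scanning each position:
  Position 0: "b" => MATCH
  Position 1: "b" => MATCH
  Position 2: "a" => no
  Position 3: "b" => MATCH
  Position 4: "a" => no
  Position 5: "a" => no
  Position 6: "c" => no
  Position 7: "a" => no
  Position 8: "c" => no
  Position 9: "b" => MATCH
  Position 10: "b" => MATCH
Total occurrences: 5

5


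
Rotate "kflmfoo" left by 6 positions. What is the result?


Input: "kflmfoo", rotate left by 6
First 6 characters: "kflmfo"
Remaining characters: "o"
Concatenate remaining + first: "o" + "kflmfo" = "okflmfo"

okflmfo


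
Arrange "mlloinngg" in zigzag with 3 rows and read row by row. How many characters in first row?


Zigzag "mlloinngg" into 3 rows:
Placing characters:
  'm' => row 0
  'l' => row 1
  'l' => row 2
  'o' => row 1
  'i' => row 0
  'n' => row 1
  'n' => row 2
  'g' => row 1
  'g' => row 0
Rows:
  Row 0: "mig"
  Row 1: "long"
  Row 2: "ln"
First row length: 3

3


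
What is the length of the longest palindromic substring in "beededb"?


Input: "beededb"
Checking substrings for palindromes:
  [2:5] "ede" (len 3) => palindrome
  [3:6] "ded" (len 3) => palindrome
  [1:3] "ee" (len 2) => palindrome
Longest palindromic substring: "ede" with length 3

3


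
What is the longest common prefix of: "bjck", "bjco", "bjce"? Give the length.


Words: bjck, bjco, bjce
  Position 0: all 'b' => match
  Position 1: all 'j' => match
  Position 2: all 'c' => match
  Position 3: ('k', 'o', 'e') => mismatch, stop
LCP = "bjc" (length 3)

3


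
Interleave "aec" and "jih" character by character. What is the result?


Interleaving "aec" and "jih":
  Position 0: 'a' from first, 'j' from second => "aj"
  Position 1: 'e' from first, 'i' from second => "ei"
  Position 2: 'c' from first, 'h' from second => "ch"
Result: ajeich

ajeich


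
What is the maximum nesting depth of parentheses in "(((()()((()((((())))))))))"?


Input: "(((()()((()((((())))))))))"
Tracking depth:
  Position 0 '(': depth becomes 1
  Position 1 '(': depth becomes 2
  Position 2 '(': depth becomes 3
  Position 3 '(': depth becomes 4
  Position 4 ')': depth becomes 3
  Position 5 '(': depth becomes 4
  Position 6 ')': depth becomes 3
  Position 7 '(': depth becomes 4
  Position 8 '(': depth becomes 5
  Position 9 '(': depth becomes 6
  Position 10 ')': depth becomes 5
  Position 11 '(': depth becomes 6
  Position 12 '(': depth becomes 7
  Position 13 '(': depth becomes 8
  Position 14 '(': depth becomes 9
  Position 15 '(': depth becomes 10
  Position 16 ')': depth becomes 9
  Position 17 ')': depth becomes 8
  Position 18 ')': depth becomes 7
  Position 19 ')': depth becomes 6
  Position 20 ')': depth becomes 5
  Position 21 ')': depth becomes 4
  Position 22 ')': depth becomes 3
  Position 23 ')': depth becomes 2
  Position 24 ')': depth becomes 1
  Position 25 ')': depth becomes 0
Maximum depth reached: 10

10


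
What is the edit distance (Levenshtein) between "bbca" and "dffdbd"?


Computing edit distance: "bbca" -> "dffdbd"
DP table:
           d    f    f    d    b    d
      0    1    2    3    4    5    6
  b   1    1    2    3    4    4    5
  b   2    2    2    3    4    4    5
  c   3    3    3    3    4    5    5
  a   4    4    4    4    4    5    6
Edit distance = dp[4][6] = 6

6


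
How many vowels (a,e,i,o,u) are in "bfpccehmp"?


Input: bfpccehmp
Checking each character:
  'b' at position 0: consonant
  'f' at position 1: consonant
  'p' at position 2: consonant
  'c' at position 3: consonant
  'c' at position 4: consonant
  'e' at position 5: vowel (running total: 1)
  'h' at position 6: consonant
  'm' at position 7: consonant
  'p' at position 8: consonant
Total vowels: 1

1


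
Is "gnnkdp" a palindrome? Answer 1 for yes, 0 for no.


Input: gnnkdp
Reversed: pdknng
  Compare pos 0 ('g') with pos 5 ('p'): MISMATCH
  Compare pos 1 ('n') with pos 4 ('d'): MISMATCH
  Compare pos 2 ('n') with pos 3 ('k'): MISMATCH
Result: not a palindrome

0


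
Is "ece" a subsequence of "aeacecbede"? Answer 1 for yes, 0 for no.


Check if "ece" is a subsequence of "aeacecbede"
Greedy scan:
  Position 0 ('a'): no match needed
  Position 1 ('e'): matches sub[0] = 'e'
  Position 2 ('a'): no match needed
  Position 3 ('c'): matches sub[1] = 'c'
  Position 4 ('e'): matches sub[2] = 'e'
  Position 5 ('c'): no match needed
  Position 6 ('b'): no match needed
  Position 7 ('e'): no match needed
  Position 8 ('d'): no match needed
  Position 9 ('e'): no match needed
All 3 characters matched => is a subsequence

1


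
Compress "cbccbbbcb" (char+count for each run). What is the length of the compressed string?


Input: cbccbbbcb
Runs:
  'c' x 1 => "c1"
  'b' x 1 => "b1"
  'c' x 2 => "c2"
  'b' x 3 => "b3"
  'c' x 1 => "c1"
  'b' x 1 => "b1"
Compressed: "c1b1c2b3c1b1"
Compressed length: 12

12


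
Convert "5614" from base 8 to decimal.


Input: "5614" in base 8
Positional expansion:
  Digit '5' (value 5) x 8^3 = 2560
  Digit '6' (value 6) x 8^2 = 384
  Digit '1' (value 1) x 8^1 = 8
  Digit '4' (value 4) x 8^0 = 4
Sum = 2956

2956


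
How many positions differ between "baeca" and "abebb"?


Comparing "baeca" and "abebb" position by position:
  Position 0: 'b' vs 'a' => DIFFER
  Position 1: 'a' vs 'b' => DIFFER
  Position 2: 'e' vs 'e' => same
  Position 3: 'c' vs 'b' => DIFFER
  Position 4: 'a' vs 'b' => DIFFER
Positions that differ: 4

4


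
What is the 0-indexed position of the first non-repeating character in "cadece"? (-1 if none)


Input: cadece
Character frequencies:
  'a': 1
  'c': 2
  'd': 1
  'e': 2
Scanning left to right for freq == 1:
  Position 0 ('c'): freq=2, skip
  Position 1 ('a'): unique! => answer = 1

1


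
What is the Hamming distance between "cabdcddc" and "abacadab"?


Comparing "cabdcddc" and "abacadab" position by position:
  Position 0: 'c' vs 'a' => differ
  Position 1: 'a' vs 'b' => differ
  Position 2: 'b' vs 'a' => differ
  Position 3: 'd' vs 'c' => differ
  Position 4: 'c' vs 'a' => differ
  Position 5: 'd' vs 'd' => same
  Position 6: 'd' vs 'a' => differ
  Position 7: 'c' vs 'b' => differ
Total differences (Hamming distance): 7

7


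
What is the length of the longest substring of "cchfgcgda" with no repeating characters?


Input: "cchfgcgda"
Sliding window (track last position of each char):
  Position 0 ('c'): window [0,0] length 1 -- new best
  Position 1 ('c'): repeat (last at 0), move window start to 1
  Position 1 ('c'): window [1,1] length 1
  Position 2 ('h'): window [1,2] length 2 -- new best
  Position 3 ('f'): window [1,3] length 3 -- new best
  Position 4 ('g'): window [1,4] length 4 -- new best
  Position 5 ('c'): repeat (last at 1), move window start to 2
  Position 5 ('c'): window [2,5] length 4
  Position 6 ('g'): repeat (last at 4), move window start to 5
  Position 6 ('g'): window [5,6] length 2
  Position 7 ('d'): window [5,7] length 3
  Position 8 ('a'): window [5,8] length 4
Longest substring with no repeats: "chfg" with length 4

4


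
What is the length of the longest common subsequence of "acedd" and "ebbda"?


LCS of "acedd" and "ebbda"
DP table:
           e    b    b    d    a
      0    0    0    0    0    0
  a   0    0    0    0    0    1
  c   0    0    0    0    0    1
  e   0    1    1    1    1    1
  d   0    1    1    1    2    2
  d   0    1    1    1    2    2
LCS length = dp[5][5] = 2

2


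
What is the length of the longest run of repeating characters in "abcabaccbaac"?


Input: "abcabaccbaac"
Scanning for longest run:
  Position 1 ('b'): new char, reset run to 1
  Position 2 ('c'): new char, reset run to 1
  Position 3 ('a'): new char, reset run to 1
  Position 4 ('b'): new char, reset run to 1
  Position 5 ('a'): new char, reset run to 1
  Position 6 ('c'): new char, reset run to 1
  Position 7 ('c'): continues run of 'c', length=2
  Position 8 ('b'): new char, reset run to 1
  Position 9 ('a'): new char, reset run to 1
  Position 10 ('a'): continues run of 'a', length=2
  Position 11 ('c'): new char, reset run to 1
Longest run: 'c' with length 2

2


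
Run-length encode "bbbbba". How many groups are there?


Input: bbbbba
Scanning for consecutive runs:
  Group 1: 'b' x 5 (positions 0-4)
  Group 2: 'a' x 1 (positions 5-5)
Total groups: 2

2


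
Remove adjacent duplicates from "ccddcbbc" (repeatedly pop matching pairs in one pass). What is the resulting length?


Input: ccddcbbc
Stack-based adjacent duplicate removal:
  Read 'c': push. Stack: c
  Read 'c': matches stack top 'c' => pop. Stack: (empty)
  Read 'd': push. Stack: d
  Read 'd': matches stack top 'd' => pop. Stack: (empty)
  Read 'c': push. Stack: c
  Read 'b': push. Stack: cb
  Read 'b': matches stack top 'b' => pop. Stack: c
  Read 'c': matches stack top 'c' => pop. Stack: (empty)
Final stack: "" (length 0)

0


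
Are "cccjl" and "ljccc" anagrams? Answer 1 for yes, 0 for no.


Strings: "cccjl", "ljccc"
Sorted first:  cccjl
Sorted second: cccjl
Sorted forms match => anagrams

1


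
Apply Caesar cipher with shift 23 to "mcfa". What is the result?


Caesar cipher: shift "mcfa" by 23
  'm' (pos 12) + 23 = pos 9 = 'j'
  'c' (pos 2) + 23 = pos 25 = 'z'
  'f' (pos 5) + 23 = pos 2 = 'c'
  'a' (pos 0) + 23 = pos 23 = 'x'
Result: jzcx

jzcx


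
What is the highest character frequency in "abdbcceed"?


Input: abdbcceed
Character counts:
  'a': 1
  'b': 2
  'c': 2
  'd': 2
  'e': 2
Maximum frequency: 2

2


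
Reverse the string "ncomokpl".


Input: ncomokpl
Reading characters right to left:
  Position 7: 'l'
  Position 6: 'p'
  Position 5: 'k'
  Position 4: 'o'
  Position 3: 'm'
  Position 2: 'o'
  Position 1: 'c'
  Position 0: 'n'
Reversed: lpkomocn

lpkomocn


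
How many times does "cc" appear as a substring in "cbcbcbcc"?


Searching for "cc" in "cbcbcbcc"
Scanning each position:
  Position 0: "cb" => no
  Position 1: "bc" => no
  Position 2: "cb" => no
  Position 3: "bc" => no
  Position 4: "cb" => no
  Position 5: "bc" => no
  Position 6: "cc" => MATCH
Total occurrences: 1

1


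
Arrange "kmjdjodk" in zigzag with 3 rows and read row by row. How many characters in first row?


Zigzag "kmjdjodk" into 3 rows:
Placing characters:
  'k' => row 0
  'm' => row 1
  'j' => row 2
  'd' => row 1
  'j' => row 0
  'o' => row 1
  'd' => row 2
  'k' => row 1
Rows:
  Row 0: "kj"
  Row 1: "mdok"
  Row 2: "jd"
First row length: 2

2


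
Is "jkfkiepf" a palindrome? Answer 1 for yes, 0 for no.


Input: jkfkiepf
Reversed: fpeikfkj
  Compare pos 0 ('j') with pos 7 ('f'): MISMATCH
  Compare pos 1 ('k') with pos 6 ('p'): MISMATCH
  Compare pos 2 ('f') with pos 5 ('e'): MISMATCH
  Compare pos 3 ('k') with pos 4 ('i'): MISMATCH
Result: not a palindrome

0


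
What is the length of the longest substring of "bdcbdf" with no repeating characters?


Input: "bdcbdf"
Sliding window (track last position of each char):
  Position 0 ('b'): window [0,0] length 1 -- new best
  Position 1 ('d'): window [0,1] length 2 -- new best
  Position 2 ('c'): window [0,2] length 3 -- new best
  Position 3 ('b'): repeat (last at 0), move window start to 1
  Position 3 ('b'): window [1,3] length 3
  Position 4 ('d'): repeat (last at 1), move window start to 2
  Position 4 ('d'): window [2,4] length 3
  Position 5 ('f'): window [2,5] length 4 -- new best
Longest substring with no repeats: "cbdf" with length 4

4


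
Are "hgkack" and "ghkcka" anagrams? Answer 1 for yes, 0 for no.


Strings: "hgkack", "ghkcka"
Sorted first:  acghkk
Sorted second: acghkk
Sorted forms match => anagrams

1


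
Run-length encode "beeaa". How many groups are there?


Input: beeaa
Scanning for consecutive runs:
  Group 1: 'b' x 1 (positions 0-0)
  Group 2: 'e' x 2 (positions 1-2)
  Group 3: 'a' x 2 (positions 3-4)
Total groups: 3

3


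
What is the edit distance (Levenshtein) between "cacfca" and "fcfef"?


Computing edit distance: "cacfca" -> "fcfef"
DP table:
           f    c    f    e    f
      0    1    2    3    4    5
  c   1    1    1    2    3    4
  a   2    2    2    2    3    4
  c   3    3    2    3    3    4
  f   4    3    3    2    3    3
  c   5    4    3    3    3    4
  a   6    5    4    4    4    4
Edit distance = dp[6][5] = 4

4


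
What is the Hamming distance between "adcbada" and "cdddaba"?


Comparing "adcbada" and "cdddaba" position by position:
  Position 0: 'a' vs 'c' => differ
  Position 1: 'd' vs 'd' => same
  Position 2: 'c' vs 'd' => differ
  Position 3: 'b' vs 'd' => differ
  Position 4: 'a' vs 'a' => same
  Position 5: 'd' vs 'b' => differ
  Position 6: 'a' vs 'a' => same
Total differences (Hamming distance): 4

4


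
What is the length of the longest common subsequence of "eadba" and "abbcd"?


LCS of "eadba" and "abbcd"
DP table:
           a    b    b    c    d
      0    0    0    0    0    0
  e   0    0    0    0    0    0
  a   0    1    1    1    1    1
  d   0    1    1    1    1    2
  b   0    1    2    2    2    2
  a   0    1    2    2    2    2
LCS length = dp[5][5] = 2

2


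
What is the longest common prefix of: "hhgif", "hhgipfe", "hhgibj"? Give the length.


Words: hhgif, hhgipfe, hhgibj
  Position 0: all 'h' => match
  Position 1: all 'h' => match
  Position 2: all 'g' => match
  Position 3: all 'i' => match
  Position 4: ('f', 'p', 'b') => mismatch, stop
LCP = "hhgi" (length 4)

4


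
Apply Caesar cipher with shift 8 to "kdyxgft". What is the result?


Caesar cipher: shift "kdyxgft" by 8
  'k' (pos 10) + 8 = pos 18 = 's'
  'd' (pos 3) + 8 = pos 11 = 'l'
  'y' (pos 24) + 8 = pos 6 = 'g'
  'x' (pos 23) + 8 = pos 5 = 'f'
  'g' (pos 6) + 8 = pos 14 = 'o'
  'f' (pos 5) + 8 = pos 13 = 'n'
  't' (pos 19) + 8 = pos 1 = 'b'
Result: slgfonb

slgfonb


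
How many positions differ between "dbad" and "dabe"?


Comparing "dbad" and "dabe" position by position:
  Position 0: 'd' vs 'd' => same
  Position 1: 'b' vs 'a' => DIFFER
  Position 2: 'a' vs 'b' => DIFFER
  Position 3: 'd' vs 'e' => DIFFER
Positions that differ: 3

3


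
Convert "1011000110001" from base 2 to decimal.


Input: "1011000110001" in base 2
Positional expansion:
  Digit '1' (value 1) x 2^12 = 4096
  Digit '0' (value 0) x 2^11 = 0
  Digit '1' (value 1) x 2^10 = 1024
  Digit '1' (value 1) x 2^9 = 512
  Digit '0' (value 0) x 2^8 = 0
  Digit '0' (value 0) x 2^7 = 0
  Digit '0' (value 0) x 2^6 = 0
  Digit '1' (value 1) x 2^5 = 32
  Digit '1' (value 1) x 2^4 = 16
  Digit '0' (value 0) x 2^3 = 0
  Digit '0' (value 0) x 2^2 = 0
  Digit '0' (value 0) x 2^1 = 0
  Digit '1' (value 1) x 2^0 = 1
Sum = 5681

5681


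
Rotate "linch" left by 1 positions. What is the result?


Input: "linch", rotate left by 1
First 1 characters: "l"
Remaining characters: "inch"
Concatenate remaining + first: "inch" + "l" = "inchl"

inchl


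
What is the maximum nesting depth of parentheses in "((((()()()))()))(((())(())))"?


Input: "((((()()()))()))(((())(())))"
Tracking depth:
  Position 0 '(': depth becomes 1
  Position 1 '(': depth becomes 2
  Position 2 '(': depth becomes 3
  Position 3 '(': depth becomes 4
  Position 4 '(': depth becomes 5
  Position 5 ')': depth becomes 4
  Position 6 '(': depth becomes 5
  Position 7 ')': depth becomes 4
  Position 8 '(': depth becomes 5
  Position 9 ')': depth becomes 4
  Position 10 ')': depth becomes 3
  Position 11 ')': depth becomes 2
  Position 12 '(': depth becomes 3
  Position 13 ')': depth becomes 2
  Position 14 ')': depth becomes 1
  Position 15 ')': depth becomes 0
  Position 16 '(': depth becomes 1
  Position 17 '(': depth becomes 2
  Position 18 '(': depth becomes 3
  Position 19 '(': depth becomes 4
  Position 20 ')': depth becomes 3
  Position 21 ')': depth becomes 2
  Position 22 '(': depth becomes 3
  Position 23 '(': depth becomes 4
  Position 24 ')': depth becomes 3
  Position 25 ')': depth becomes 2
  Position 26 ')': depth becomes 1
  Position 27 ')': depth becomes 0
Maximum depth reached: 5

5


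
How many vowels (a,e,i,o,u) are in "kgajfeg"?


Input: kgajfeg
Checking each character:
  'k' at position 0: consonant
  'g' at position 1: consonant
  'a' at position 2: vowel (running total: 1)
  'j' at position 3: consonant
  'f' at position 4: consonant
  'e' at position 5: vowel (running total: 2)
  'g' at position 6: consonant
Total vowels: 2

2


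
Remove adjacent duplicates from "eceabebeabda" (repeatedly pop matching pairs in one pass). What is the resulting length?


Input: eceabebeabda
Stack-based adjacent duplicate removal:
  Read 'e': push. Stack: e
  Read 'c': push. Stack: ec
  Read 'e': push. Stack: ece
  Read 'a': push. Stack: ecea
  Read 'b': push. Stack: eceab
  Read 'e': push. Stack: eceabe
  Read 'b': push. Stack: eceabeb
  Read 'e': push. Stack: eceabebe
  Read 'a': push. Stack: eceabebea
  Read 'b': push. Stack: eceabebeab
  Read 'd': push. Stack: eceabebeabd
  Read 'a': push. Stack: eceabebeabda
Final stack: "eceabebeabda" (length 12)

12


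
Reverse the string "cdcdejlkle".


Input: cdcdejlkle
Reading characters right to left:
  Position 9: 'e'
  Position 8: 'l'
  Position 7: 'k'
  Position 6: 'l'
  Position 5: 'j'
  Position 4: 'e'
  Position 3: 'd'
  Position 2: 'c'
  Position 1: 'd'
  Position 0: 'c'
Reversed: elkljedcdc

elkljedcdc


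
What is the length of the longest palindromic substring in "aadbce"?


Input: "aadbce"
Checking substrings for palindromes:
  [0:2] "aa" (len 2) => palindrome
Longest palindromic substring: "aa" with length 2

2


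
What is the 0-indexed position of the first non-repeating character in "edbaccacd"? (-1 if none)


Input: edbaccacd
Character frequencies:
  'a': 2
  'b': 1
  'c': 3
  'd': 2
  'e': 1
Scanning left to right for freq == 1:
  Position 0 ('e'): unique! => answer = 0

0


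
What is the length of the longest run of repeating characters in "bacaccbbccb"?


Input: "bacaccbbccb"
Scanning for longest run:
  Position 1 ('a'): new char, reset run to 1
  Position 2 ('c'): new char, reset run to 1
  Position 3 ('a'): new char, reset run to 1
  Position 4 ('c'): new char, reset run to 1
  Position 5 ('c'): continues run of 'c', length=2
  Position 6 ('b'): new char, reset run to 1
  Position 7 ('b'): continues run of 'b', length=2
  Position 8 ('c'): new char, reset run to 1
  Position 9 ('c'): continues run of 'c', length=2
  Position 10 ('b'): new char, reset run to 1
Longest run: 'c' with length 2

2


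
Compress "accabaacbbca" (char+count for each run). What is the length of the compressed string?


Input: accabaacbbca
Runs:
  'a' x 1 => "a1"
  'c' x 2 => "c2"
  'a' x 1 => "a1"
  'b' x 1 => "b1"
  'a' x 2 => "a2"
  'c' x 1 => "c1"
  'b' x 2 => "b2"
  'c' x 1 => "c1"
  'a' x 1 => "a1"
Compressed: "a1c2a1b1a2c1b2c1a1"
Compressed length: 18

18


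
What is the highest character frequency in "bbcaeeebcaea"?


Input: bbcaeeebcaea
Character counts:
  'a': 3
  'b': 3
  'c': 2
  'e': 4
Maximum frequency: 4

4


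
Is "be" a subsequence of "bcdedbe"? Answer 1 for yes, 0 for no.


Check if "be" is a subsequence of "bcdedbe"
Greedy scan:
  Position 0 ('b'): matches sub[0] = 'b'
  Position 1 ('c'): no match needed
  Position 2 ('d'): no match needed
  Position 3 ('e'): matches sub[1] = 'e'
  Position 4 ('d'): no match needed
  Position 5 ('b'): no match needed
  Position 6 ('e'): no match needed
All 2 characters matched => is a subsequence

1


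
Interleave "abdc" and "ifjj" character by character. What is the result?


Interleaving "abdc" and "ifjj":
  Position 0: 'a' from first, 'i' from second => "ai"
  Position 1: 'b' from first, 'f' from second => "bf"
  Position 2: 'd' from first, 'j' from second => "dj"
  Position 3: 'c' from first, 'j' from second => "cj"
Result: aibfdjcj

aibfdjcj


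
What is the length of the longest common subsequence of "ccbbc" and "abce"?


LCS of "ccbbc" and "abce"
DP table:
           a    b    c    e
      0    0    0    0    0
  c   0    0    0    1    1
  c   0    0    0    1    1
  b   0    0    1    1    1
  b   0    0    1    1    1
  c   0    0    1    2    2
LCS length = dp[5][4] = 2

2


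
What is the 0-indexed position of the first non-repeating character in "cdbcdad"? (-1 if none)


Input: cdbcdad
Character frequencies:
  'a': 1
  'b': 1
  'c': 2
  'd': 3
Scanning left to right for freq == 1:
  Position 0 ('c'): freq=2, skip
  Position 1 ('d'): freq=3, skip
  Position 2 ('b'): unique! => answer = 2

2


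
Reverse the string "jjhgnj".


Input: jjhgnj
Reading characters right to left:
  Position 5: 'j'
  Position 4: 'n'
  Position 3: 'g'
  Position 2: 'h'
  Position 1: 'j'
  Position 0: 'j'
Reversed: jnghjj

jnghjj


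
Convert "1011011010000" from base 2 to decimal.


Input: "1011011010000" in base 2
Positional expansion:
  Digit '1' (value 1) x 2^12 = 4096
  Digit '0' (value 0) x 2^11 = 0
  Digit '1' (value 1) x 2^10 = 1024
  Digit '1' (value 1) x 2^9 = 512
  Digit '0' (value 0) x 2^8 = 0
  Digit '1' (value 1) x 2^7 = 128
  Digit '1' (value 1) x 2^6 = 64
  Digit '0' (value 0) x 2^5 = 0
  Digit '1' (value 1) x 2^4 = 16
  Digit '0' (value 0) x 2^3 = 0
  Digit '0' (value 0) x 2^2 = 0
  Digit '0' (value 0) x 2^1 = 0
  Digit '0' (value 0) x 2^0 = 0
Sum = 5840

5840


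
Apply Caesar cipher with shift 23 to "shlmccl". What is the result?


Caesar cipher: shift "shlmccl" by 23
  's' (pos 18) + 23 = pos 15 = 'p'
  'h' (pos 7) + 23 = pos 4 = 'e'
  'l' (pos 11) + 23 = pos 8 = 'i'
  'm' (pos 12) + 23 = pos 9 = 'j'
  'c' (pos 2) + 23 = pos 25 = 'z'
  'c' (pos 2) + 23 = pos 25 = 'z'
  'l' (pos 11) + 23 = pos 8 = 'i'
Result: peijzzi

peijzzi


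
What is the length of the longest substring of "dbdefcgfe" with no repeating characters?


Input: "dbdefcgfe"
Sliding window (track last position of each char):
  Position 0 ('d'): window [0,0] length 1 -- new best
  Position 1 ('b'): window [0,1] length 2 -- new best
  Position 2 ('d'): repeat (last at 0), move window start to 1
  Position 2 ('d'): window [1,2] length 2
  Position 3 ('e'): window [1,3] length 3 -- new best
  Position 4 ('f'): window [1,4] length 4 -- new best
  Position 5 ('c'): window [1,5] length 5 -- new best
  Position 6 ('g'): window [1,6] length 6 -- new best
  Position 7 ('f'): repeat (last at 4), move window start to 5
  Position 7 ('f'): window [5,7] length 3
  Position 8 ('e'): window [5,8] length 4
Longest substring with no repeats: "bdefcg" with length 6

6


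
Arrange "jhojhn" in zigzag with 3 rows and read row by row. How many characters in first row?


Zigzag "jhojhn" into 3 rows:
Placing characters:
  'j' => row 0
  'h' => row 1
  'o' => row 2
  'j' => row 1
  'h' => row 0
  'n' => row 1
Rows:
  Row 0: "jh"
  Row 1: "hjn"
  Row 2: "o"
First row length: 2

2


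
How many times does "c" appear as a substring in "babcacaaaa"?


Searching for "c" in "babcacaaaa"
Scanning each position:
  Position 0: "b" => no
  Position 1: "a" => no
  Position 2: "b" => no
  Position 3: "c" => MATCH
  Position 4: "a" => no
  Position 5: "c" => MATCH
  Position 6: "a" => no
  Position 7: "a" => no
  Position 8: "a" => no
  Position 9: "a" => no
Total occurrences: 2

2


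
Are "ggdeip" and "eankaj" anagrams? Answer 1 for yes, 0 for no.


Strings: "ggdeip", "eankaj"
Sorted first:  deggip
Sorted second: aaejkn
Differ at position 0: 'd' vs 'a' => not anagrams

0


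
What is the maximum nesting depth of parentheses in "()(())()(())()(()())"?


Input: "()(())()(())()(()())"
Tracking depth:
  Position 0 '(': depth becomes 1
  Position 1 ')': depth becomes 0
  Position 2 '(': depth becomes 1
  Position 3 '(': depth becomes 2
  Position 4 ')': depth becomes 1
  Position 5 ')': depth becomes 0
  Position 6 '(': depth becomes 1
  Position 7 ')': depth becomes 0
  Position 8 '(': depth becomes 1
  Position 9 '(': depth becomes 2
  Position 10 ')': depth becomes 1
  Position 11 ')': depth becomes 0
  Position 12 '(': depth becomes 1
  Position 13 ')': depth becomes 0
  Position 14 '(': depth becomes 1
  Position 15 '(': depth becomes 2
  Position 16 ')': depth becomes 1
  Position 17 '(': depth becomes 2
  Position 18 ')': depth becomes 1
  Position 19 ')': depth becomes 0
Maximum depth reached: 2

2


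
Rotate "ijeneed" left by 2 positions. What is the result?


Input: "ijeneed", rotate left by 2
First 2 characters: "ij"
Remaining characters: "eneed"
Concatenate remaining + first: "eneed" + "ij" = "eneedij"

eneedij


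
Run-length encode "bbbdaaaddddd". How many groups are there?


Input: bbbdaaaddddd
Scanning for consecutive runs:
  Group 1: 'b' x 3 (positions 0-2)
  Group 2: 'd' x 1 (positions 3-3)
  Group 3: 'a' x 3 (positions 4-6)
  Group 4: 'd' x 5 (positions 7-11)
Total groups: 4

4


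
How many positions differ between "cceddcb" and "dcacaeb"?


Comparing "cceddcb" and "dcacaeb" position by position:
  Position 0: 'c' vs 'd' => DIFFER
  Position 1: 'c' vs 'c' => same
  Position 2: 'e' vs 'a' => DIFFER
  Position 3: 'd' vs 'c' => DIFFER
  Position 4: 'd' vs 'a' => DIFFER
  Position 5: 'c' vs 'e' => DIFFER
  Position 6: 'b' vs 'b' => same
Positions that differ: 5

5


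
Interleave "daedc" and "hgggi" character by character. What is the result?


Interleaving "daedc" and "hgggi":
  Position 0: 'd' from first, 'h' from second => "dh"
  Position 1: 'a' from first, 'g' from second => "ag"
  Position 2: 'e' from first, 'g' from second => "eg"
  Position 3: 'd' from first, 'g' from second => "dg"
  Position 4: 'c' from first, 'i' from second => "ci"
Result: dhagegdgci

dhagegdgci


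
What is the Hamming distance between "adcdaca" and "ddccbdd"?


Comparing "adcdaca" and "ddccbdd" position by position:
  Position 0: 'a' vs 'd' => differ
  Position 1: 'd' vs 'd' => same
  Position 2: 'c' vs 'c' => same
  Position 3: 'd' vs 'c' => differ
  Position 4: 'a' vs 'b' => differ
  Position 5: 'c' vs 'd' => differ
  Position 6: 'a' vs 'd' => differ
Total differences (Hamming distance): 5

5


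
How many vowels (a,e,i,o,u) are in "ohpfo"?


Input: ohpfo
Checking each character:
  'o' at position 0: vowel (running total: 1)
  'h' at position 1: consonant
  'p' at position 2: consonant
  'f' at position 3: consonant
  'o' at position 4: vowel (running total: 2)
Total vowels: 2

2


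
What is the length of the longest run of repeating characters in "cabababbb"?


Input: "cabababbb"
Scanning for longest run:
  Position 1 ('a'): new char, reset run to 1
  Position 2 ('b'): new char, reset run to 1
  Position 3 ('a'): new char, reset run to 1
  Position 4 ('b'): new char, reset run to 1
  Position 5 ('a'): new char, reset run to 1
  Position 6 ('b'): new char, reset run to 1
  Position 7 ('b'): continues run of 'b', length=2
  Position 8 ('b'): continues run of 'b', length=3
Longest run: 'b' with length 3

3
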